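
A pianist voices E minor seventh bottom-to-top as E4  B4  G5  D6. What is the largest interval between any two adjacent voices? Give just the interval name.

Adjacent intervals: E4→B4 = perfect fifth; B4→G5 = minor sixth; G5→D6 = perfect fifth.
The largest is B4 to G5, a minor sixth (8 semitones).

minor sixth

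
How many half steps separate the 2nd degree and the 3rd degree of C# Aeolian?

The scale is C# D# E F# G# A B.
D# up to E is a minor second — 1 semitone.

1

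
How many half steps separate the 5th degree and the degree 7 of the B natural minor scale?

3

The scale is B C# D E F# G A.
F# up to A is a minor third — 3 semitones.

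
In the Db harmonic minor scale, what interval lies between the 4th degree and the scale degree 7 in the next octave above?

augmented eleventh

Spelling the Db harmonic minor scale: Db Eb Fb Gb Ab Bbb C.
So we need the interval from Gb up to C.
From Gb to C: 18 semitones over an eleventh = augmented.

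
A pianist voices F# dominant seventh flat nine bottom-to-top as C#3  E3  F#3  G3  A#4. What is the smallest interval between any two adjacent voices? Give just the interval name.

minor second

Adjacent intervals: C#3→E3 = minor third; E3→F#3 = major second; F#3→G3 = minor second; G3→A#4 = augmented ninth.
The smallest is F#3 to G3, a minor second (1 semitone).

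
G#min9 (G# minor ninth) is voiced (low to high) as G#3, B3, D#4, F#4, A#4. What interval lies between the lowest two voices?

minor 3rd

Those voices are G#3 and B3.
3 letter names make it a third; at 3 semitones (a half step narrower than major) the quality is minor.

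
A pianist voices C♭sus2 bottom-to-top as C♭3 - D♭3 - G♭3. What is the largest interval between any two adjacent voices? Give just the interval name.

Adjacent intervals: C♭3→D♭3 = major second; D♭3→G♭3 = perfect fourth.
The largest is D♭3 to G♭3, a perfect fourth (5 semitones).

perfect 4th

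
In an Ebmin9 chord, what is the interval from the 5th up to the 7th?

Spelling the chord: Eb-Gb-Bb-Db-F.
The 5th is Bb and the 7th is Db.
3 letter names make it a third; at 3 semitones (a half step narrower than major) the quality is minor.

m3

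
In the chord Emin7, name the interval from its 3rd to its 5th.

The chord tones of E minor seventh are E, G, B, D.
The 3rd is G and the 5th is B.
From G to B is 4 semitones, exactly the major third.

major third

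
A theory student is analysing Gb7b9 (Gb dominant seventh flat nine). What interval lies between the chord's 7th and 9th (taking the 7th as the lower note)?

minor third

The chord tones of Gb dominant seventh flat nine are Gb, Bb, Db, Fb, Abb.
That puts Fb below Abb.
Fb up to Abb is 3 semitones, a half step narrower than a major third, so the interval is minor.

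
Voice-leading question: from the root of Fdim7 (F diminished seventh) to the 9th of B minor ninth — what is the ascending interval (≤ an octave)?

augmented 5th

Fdim7 (F diminished seventh) has F as its root, and B minor ninth has C# as its 9th.
F up to C# is 8 semitones, a half step wider than a perfect fifth, so the interval is augmented.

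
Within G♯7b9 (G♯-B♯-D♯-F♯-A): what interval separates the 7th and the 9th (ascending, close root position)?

m3

That puts F♯ below A.
From F♯ to A: 3 semitones over a third = minor.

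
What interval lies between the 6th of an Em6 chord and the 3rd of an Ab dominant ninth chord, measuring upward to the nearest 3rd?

diminished 8th

The 6th of Em6 is C#; the 3rd of Ab dominant ninth is C.
C# up to C is 11 semitones, a half step narrower than a perfect octave, so the interval is diminished.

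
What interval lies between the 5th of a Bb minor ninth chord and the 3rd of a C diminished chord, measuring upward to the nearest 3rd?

Bb minor ninth has F as its 5th, and C diminished has Eb as its 3rd.
From F to Eb: 10 semitones over a seventh = minor.

m7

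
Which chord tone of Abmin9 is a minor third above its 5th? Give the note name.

The chord tones of Abmin9 (Ab minor ninth) are Ab-Cb-Eb-Gb-Bb.
The 5th is Eb. A minor third above Eb is Gb.
Gb is the chord's 7th.

Gb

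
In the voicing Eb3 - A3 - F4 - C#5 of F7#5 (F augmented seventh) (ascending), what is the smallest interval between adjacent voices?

augmented 4th

Adjacent intervals: Eb3→A3 = augmented fourth; A3→F4 = minor sixth; F4→C#5 = augmented fifth.
The smallest is Eb3 to A3, an augmented fourth (6 semitones).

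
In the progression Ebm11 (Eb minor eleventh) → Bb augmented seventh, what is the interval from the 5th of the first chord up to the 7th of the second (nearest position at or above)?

Ebm11 (Eb minor eleventh) has Bb as its 5th, and Bb augmented seventh has Ab as its 7th.
Bb up to Ab is 10 semitones, a half step narrower than a major seventh, so the interval is minor.

minor 7th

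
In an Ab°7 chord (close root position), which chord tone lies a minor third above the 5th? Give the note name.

The chord tones of Abdim7 (Ab diminished seventh) are Ab-Cb-Ebb-Gbb.
The 5th is Ebb. A minor third above Ebb is Gbb.
Gbb is the chord's 7th.

Gbb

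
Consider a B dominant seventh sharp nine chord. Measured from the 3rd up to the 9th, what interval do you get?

major 7th

B7#9 (B dominant seventh sharp nine): B D♯ F♯ A C𝄪.
3rd = D♯; 9th = C𝄪.
From D♯ to C𝄪 is 11 semitones, exactly the major seventh.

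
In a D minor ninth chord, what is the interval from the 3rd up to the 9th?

major seventh

The chord tones of Dmin9 (D minor ninth) are D F A C E.
3rd = F; 9th = E.
Counting 7 letters and 11 half steps from F gives a major seventh.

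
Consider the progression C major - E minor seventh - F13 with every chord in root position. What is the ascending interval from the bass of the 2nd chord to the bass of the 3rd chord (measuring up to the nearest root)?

minor second

The roots are E and F.
E up to F is 1 semitone, a half step narrower than a major second, so the interval is minor.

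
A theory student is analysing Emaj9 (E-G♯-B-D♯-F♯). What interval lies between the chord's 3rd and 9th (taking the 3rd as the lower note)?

3rd = G♯; 9th = F♯.
7 letter names make it a seventh; at 10 semitones (a half step narrower than major) the quality is minor.

minor 7th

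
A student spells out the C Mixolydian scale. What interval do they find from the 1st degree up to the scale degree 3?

Spelling the C Mixolydian scale: C D E F G A B♭.
1st degree = C; 3rd scale degree = E.
Counting 3 letters and 4 half steps from C gives a major third.

major third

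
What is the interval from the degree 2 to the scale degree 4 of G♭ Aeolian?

Spelling G♭ Aeolian: G♭ A♭ B𝄫 C♭ D♭ E𝄫 F♭.
So we need the interval from A♭ up to C♭.
From A♭ to C♭: 3 semitones over a third = minor.

minor third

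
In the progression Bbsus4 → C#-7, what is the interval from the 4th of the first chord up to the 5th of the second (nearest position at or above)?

The 4th of Bbsus4 is Eb; the 5th of C#-7 is G#.
Eb up to G# is 5 semitones, a half step wider than a major third, so the interval is augmented.

augmented 3rd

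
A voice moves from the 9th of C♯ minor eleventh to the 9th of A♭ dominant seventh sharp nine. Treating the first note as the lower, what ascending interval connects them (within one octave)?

C♯ minor eleventh has D♯ as its 9th, and A♭ dominant seventh sharp nine has B as its 9th.
D♯ up to B is 8 semitones, a half step narrower than a major sixth, so the interval is minor.

minor sixth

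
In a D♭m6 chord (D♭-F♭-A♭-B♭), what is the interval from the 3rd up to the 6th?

augmented fourth

The 3rd is F♭ and the 6th is B♭.
F♭ up to B♭ is 6 semitones, a half step wider than a perfect fourth, so the interval is augmented.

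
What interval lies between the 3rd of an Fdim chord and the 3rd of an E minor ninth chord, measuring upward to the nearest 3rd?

The 3rd of Fdim is Ab; the 3rd of E minor ninth is G.
From Ab to G is 11 semitones, exactly the major seventh.

major seventh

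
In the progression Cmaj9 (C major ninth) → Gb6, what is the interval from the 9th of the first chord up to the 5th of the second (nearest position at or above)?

d8

Cmaj9 (C major ninth) has D as its 9th, and Gb6 has Db as its 5th.
8 letter names make it an octave; at 11 semitones (a half step narrower than perfect) the quality is diminished.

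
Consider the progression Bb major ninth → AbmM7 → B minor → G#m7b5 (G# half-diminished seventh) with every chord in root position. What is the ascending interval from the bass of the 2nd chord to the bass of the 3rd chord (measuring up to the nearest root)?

augmented second

The roots are Ab and B.
Ab up to B is 3 semitones, a half step wider than a major second, so the interval is augmented.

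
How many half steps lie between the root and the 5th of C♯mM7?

The chord tones of C♯ minor-major seventh are C♯–E–G♯–B♯.
C♯ to G♯ is a perfect fifth: 7 semitones.

7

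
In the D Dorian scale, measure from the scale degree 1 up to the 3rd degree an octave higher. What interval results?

minor tenth

The scale runs D E F G A B C.
The scale degree 1 is D and the 3rd scale degree (up an octave) is F.
From D to F: 15 semitones over a tenth = minor.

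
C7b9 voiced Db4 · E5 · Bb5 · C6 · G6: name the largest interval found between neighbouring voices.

augmented 9th

Adjacent intervals: Db4→E5 = augmented ninth; E5→Bb5 = diminished fifth; Bb5→C6 = major second; C6→G6 = perfect fifth.
The largest is Db4 to E5, an augmented ninth (15 semitones).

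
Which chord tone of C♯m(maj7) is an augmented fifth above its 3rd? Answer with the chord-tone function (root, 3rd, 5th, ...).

7th

C♯m(maj7) is spelled C♯, E, G♯, B♯.
The 3rd is E. An augmented fifth above E is B♯.
B♯ is the chord's 7th.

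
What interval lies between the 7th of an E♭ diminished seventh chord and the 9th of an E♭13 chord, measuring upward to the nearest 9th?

E♭ diminished seventh has D𝄫 as its 7th, and E♭13 has F as its 9th.
3 letter names make it a third; at 5 semitones (a half step wider than major) the quality is augmented.

augmented third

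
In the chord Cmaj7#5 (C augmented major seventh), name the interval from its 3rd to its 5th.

major third

Cmaj7#5: C-E-G#-B.
So we need the interval from E up to G#.
Counting 3 letters and 4 half steps from E gives a major third.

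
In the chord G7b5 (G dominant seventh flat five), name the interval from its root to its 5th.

The chord tones of G7b5 are G B D♭ F.
That puts G below D♭.
G up to D♭ is 6 semitones, a half step narrower than a perfect fifth, so the interval is diminished.

diminished fifth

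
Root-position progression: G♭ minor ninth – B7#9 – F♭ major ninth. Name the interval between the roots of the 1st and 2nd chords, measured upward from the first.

A3

The roots are G♭ and B.
3 letter names make it a third; at 5 semitones (a half step wider than major) the quality is augmented.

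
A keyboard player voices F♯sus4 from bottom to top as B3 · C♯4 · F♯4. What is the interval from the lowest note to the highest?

The outer voices are B3 and F♯4.
From B to F♯ is 7 semitones, exactly the perfect fifth.

perfect 5th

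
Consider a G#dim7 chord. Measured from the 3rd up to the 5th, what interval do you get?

The chord tones of G# diminished seventh are G#-B-D-F.
That puts B below D.
B up to D is 3 semitones, a half step narrower than a major third, so the interval is minor.

m3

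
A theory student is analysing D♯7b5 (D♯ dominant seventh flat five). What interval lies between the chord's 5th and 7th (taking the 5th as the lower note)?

major third

Spelling the chord: D♯–F𝄪–A–C♯.
The 5th is A and the 7th is C♯.
From A to C♯ is 4 semitones, exactly the major third.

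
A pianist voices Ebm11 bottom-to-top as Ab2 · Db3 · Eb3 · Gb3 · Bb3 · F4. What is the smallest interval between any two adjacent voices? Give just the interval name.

major second

Adjacent intervals: Ab2→Db3 = perfect fourth; Db3→Eb3 = major second; Eb3→Gb3 = minor third; Gb3→Bb3 = major third; Bb3→F4 = perfect fifth.
The smallest is Db3 to Eb3, a major second (2 semitones).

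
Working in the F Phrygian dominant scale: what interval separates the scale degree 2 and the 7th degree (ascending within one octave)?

major sixth

The scale runs F Gb A Bb C Db Eb.
The scale degree 2 is Gb and the 7th degree is Eb.
From Gb to Eb is 9 semitones, exactly the major sixth.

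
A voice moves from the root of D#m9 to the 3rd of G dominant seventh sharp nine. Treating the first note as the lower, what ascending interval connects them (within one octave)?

D#m9 has D# as its root, and G dominant seventh sharp nine has B as its 3rd.
6 letter names make it a sixth; at 8 semitones (a half step narrower than major) the quality is minor.

minor sixth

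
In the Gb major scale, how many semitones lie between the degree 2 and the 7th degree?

The scale is Gb Ab Bb Cb Db Eb F.
Ab up to F is a major sixth — 9 semitones.

9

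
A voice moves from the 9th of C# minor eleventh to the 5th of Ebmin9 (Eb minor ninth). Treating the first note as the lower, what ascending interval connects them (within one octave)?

C# minor eleventh has D# as its 9th, and Ebmin9 (Eb minor ninth) has Bb as its 5th.
From D# to Bb: 7 semitones over a sixth = diminished.

diminished sixth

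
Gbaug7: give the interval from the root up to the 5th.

augmented 5th

The chord tones of Gb augmented seventh are Gb Bb D Fb.
So we need the interval from Gb up to D.
From Gb to D: 8 semitones over a fifth = augmented.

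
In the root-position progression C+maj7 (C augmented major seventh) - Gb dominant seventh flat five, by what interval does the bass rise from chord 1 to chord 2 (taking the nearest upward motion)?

The roots are C and Gb.
C up to Gb is 6 semitones, a half step narrower than a perfect fifth, so the interval is diminished.

diminished fifth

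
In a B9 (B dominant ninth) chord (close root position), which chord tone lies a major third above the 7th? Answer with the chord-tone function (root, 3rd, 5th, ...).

9th

B9: B D# F# A C#.
The 7th is A. A major third above A is C#.
C# is the chord's 9th.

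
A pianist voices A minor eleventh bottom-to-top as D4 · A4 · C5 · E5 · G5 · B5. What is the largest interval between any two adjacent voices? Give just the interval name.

Adjacent intervals: D4→A4 = perfect fifth; A4→C5 = minor third; C5→E5 = major third; E5→G5 = minor third; G5→B5 = major third.
The largest is D4 to A4, a perfect fifth (7 semitones).

perfect 5th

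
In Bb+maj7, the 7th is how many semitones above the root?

11

The chord tones of Bbmaj7#5 are Bb-D-F#-A.
Bb to A is a major seventh: 11 semitones.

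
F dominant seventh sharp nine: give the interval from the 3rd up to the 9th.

F7#9 (F dominant seventh sharp nine) is spelled F, A, C, Eb, G#.
3rd = A; 9th = G#.
Counting 7 letters and 11 half steps from A gives a major seventh.

major seventh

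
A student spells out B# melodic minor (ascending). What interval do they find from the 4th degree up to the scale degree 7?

B# melodic minor: B# C## D# E# F## G## A##.
So we need the interval from E# up to A##.
From E# to A##: 6 semitones over a fourth = augmented.

augmented fourth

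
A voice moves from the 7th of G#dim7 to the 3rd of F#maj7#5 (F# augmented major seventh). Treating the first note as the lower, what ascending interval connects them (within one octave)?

augmented third

G#dim7 has F as its 7th, and F#maj7#5 (F# augmented major seventh) has A# as its 3rd.
From F to A#: 5 semitones over a third = augmented.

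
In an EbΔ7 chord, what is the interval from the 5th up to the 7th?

The chord tones of EbΔ7 are Eb G Bb D.
5th = Bb; 7th = D.
Bb up to D spans 3 letter names and 4 semitones — a major third.

major third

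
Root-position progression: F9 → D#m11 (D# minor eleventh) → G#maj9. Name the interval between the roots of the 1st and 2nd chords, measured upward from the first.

The roots are F and D#.
From F to D#: 10 semitones over a sixth = augmented.

augmented sixth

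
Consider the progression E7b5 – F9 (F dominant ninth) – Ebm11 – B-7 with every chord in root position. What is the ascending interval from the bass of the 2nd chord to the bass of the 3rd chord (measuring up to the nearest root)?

The roots are F and Eb.
F up to Eb is 10 semitones, a half step narrower than a major seventh, so the interval is minor.

minor seventh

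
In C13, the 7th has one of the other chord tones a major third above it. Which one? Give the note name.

Spelling the chord: C, E, G, Bb, D, A.
The 7th is Bb. A major third above Bb is D.
D is the chord's 9th.

D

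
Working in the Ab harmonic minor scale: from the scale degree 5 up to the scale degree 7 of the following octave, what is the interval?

Ab harmonic minor: Ab Bb Cb Db Eb Fb G.
Scale degree 5 = Eb; 7th scale degree (up an octave) = G.
From Eb to G is 16 semitones, exactly the major tenth.

M10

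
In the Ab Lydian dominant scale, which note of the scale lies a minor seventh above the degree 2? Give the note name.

The scale is Ab Bb C D Eb F Gb.
The degree 2 is Bb; a minor seventh above that is Ab — scale degree 1.

Ab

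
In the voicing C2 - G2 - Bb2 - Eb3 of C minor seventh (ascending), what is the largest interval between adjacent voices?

Adjacent intervals: C2→G2 = perfect fifth; G2→Bb2 = minor third; Bb2→Eb3 = perfect fourth.
The largest is C2 to G2, a perfect fifth (7 semitones).

perfect 5th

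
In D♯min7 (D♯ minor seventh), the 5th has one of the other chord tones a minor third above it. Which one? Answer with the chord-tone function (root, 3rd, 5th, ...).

7th

Spelling the chord: D♯-F♯-A♯-C♯.
The 5th is A♯. A minor third above A♯ is C♯.
C♯ is the chord's 7th.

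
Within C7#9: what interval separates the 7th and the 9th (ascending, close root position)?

Spelling the chord: C–E–G–B♭–D♯.
So we need the interval from B♭ up to D♯.
From B♭ to D♯: 5 semitones over a third = augmented.

A3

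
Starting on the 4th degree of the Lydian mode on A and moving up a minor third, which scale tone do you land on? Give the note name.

The scale is A B C# D# E F# G#.
The 4th degree is D#; a minor third above that is F# — scale degree 6.

F#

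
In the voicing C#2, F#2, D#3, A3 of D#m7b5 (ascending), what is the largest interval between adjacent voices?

major sixth

Adjacent intervals: C#2→F#2 = perfect fourth; F#2→D#3 = major sixth; D#3→A3 = diminished fifth.
The largest is F#2 to D#3, a major sixth (9 semitones).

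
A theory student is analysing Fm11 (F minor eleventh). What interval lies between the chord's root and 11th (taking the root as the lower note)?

F minor eleventh is spelled F-A♭-C-E♭-G-B♭.
So we need the interval from F up to B♭.
From F to B♭ is 17 semitones, exactly the perfect eleventh.

perfect eleventh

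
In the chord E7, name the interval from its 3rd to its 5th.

Spelling the chord: E, G♯, B, D.
That puts G♯ below B.
G♯ up to B is 3 semitones, a half step narrower than a major third, so the interval is minor.

minor third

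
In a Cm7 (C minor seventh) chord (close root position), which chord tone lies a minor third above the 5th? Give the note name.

The chord tones of C minor seventh are C Eb G Bb.
The 5th is G. A minor third above G is Bb.
Bb is the chord's 7th.

Bb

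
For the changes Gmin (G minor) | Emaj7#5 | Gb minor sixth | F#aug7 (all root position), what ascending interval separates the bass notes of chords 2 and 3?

diminished third

The roots are E and Gb.
3 letter names make it a third; at 2 semitones (a whole step narrower than major) the quality is diminished.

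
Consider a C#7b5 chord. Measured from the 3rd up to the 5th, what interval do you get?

Spelling the chord: C#, E#, G, B.
3rd = E#; 5th = G.
E# up to G is 2 semitones, a whole step narrower than a major third, so the interval is diminished.

diminished 3rd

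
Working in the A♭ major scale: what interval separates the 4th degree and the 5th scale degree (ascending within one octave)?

major 2nd

Spelling the A♭ major scale: A♭ B♭ C D♭ E♭ F G.
That puts D♭ below E♭.
Counting 2 letters and 2 half steps from D♭ gives a major second.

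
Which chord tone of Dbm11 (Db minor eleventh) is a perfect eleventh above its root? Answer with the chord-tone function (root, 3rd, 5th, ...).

11th

Dbm11 is spelled Db, Fb, Ab, Cb, Eb, Gb.
The root is Db. A perfect eleventh above Db is Gb.
Gb is the chord's 11th.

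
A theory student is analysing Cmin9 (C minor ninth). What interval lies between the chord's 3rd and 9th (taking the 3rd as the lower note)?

major seventh

Cmin9: C Eb G Bb D.
3rd = Eb; 9th = D.
Counting 7 letters and 11 half steps from Eb gives a major seventh.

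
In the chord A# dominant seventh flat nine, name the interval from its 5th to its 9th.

A#7b9 (A# dominant seventh flat nine): A# C## E# G# B.
5th = E#; 9th = B.
E# up to B is 6 semitones, a half step narrower than a perfect fifth, so the interval is diminished.

diminished fifth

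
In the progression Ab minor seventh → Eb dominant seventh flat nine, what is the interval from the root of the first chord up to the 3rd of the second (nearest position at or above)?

Ab minor seventh has Ab as its root, and Eb dominant seventh flat nine has G as its 3rd.
Counting 7 letters and 11 half steps from Ab gives a major seventh.

M7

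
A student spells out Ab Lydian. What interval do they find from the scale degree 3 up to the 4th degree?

Spelling Ab Lydian: Ab Bb C D Eb F G.
Scale degree 3 = C; scale degree 4 = D.
From C to D is 2 semitones, exactly the major second.

major second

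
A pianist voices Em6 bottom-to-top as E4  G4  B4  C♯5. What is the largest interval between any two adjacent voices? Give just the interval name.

Adjacent intervals: E4→G4 = minor third; G4→B4 = major third; B4→C♯5 = major second.
The largest is G4 to B4, a major third (4 semitones).

M3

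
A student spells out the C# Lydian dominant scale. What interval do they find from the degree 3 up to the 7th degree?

Spelling the C# Lydian dominant scale: C# D# E# F## G# A# B.
So we need the interval from E# up to B.
From E# to B: 6 semitones over a fifth = diminished.

diminished fifth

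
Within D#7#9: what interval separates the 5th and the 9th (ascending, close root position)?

A5

D#7#9 (D# dominant seventh sharp nine): D#, F##, A#, C#, E##.
The 5th is A# and the 9th is E##.
From A# to E##: 8 semitones over a fifth = augmented.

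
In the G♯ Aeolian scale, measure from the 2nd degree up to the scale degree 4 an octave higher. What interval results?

m10

The scale runs G♯ A♯ B C♯ D♯ E F♯.
That puts A♯ below C♯.
From A♯ to C♯: 15 semitones over a tenth = minor.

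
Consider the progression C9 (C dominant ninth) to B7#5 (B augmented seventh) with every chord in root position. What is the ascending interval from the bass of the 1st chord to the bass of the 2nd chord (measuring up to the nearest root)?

major seventh

The roots are C and B.
Counting 7 letters and 11 half steps from C gives a major seventh.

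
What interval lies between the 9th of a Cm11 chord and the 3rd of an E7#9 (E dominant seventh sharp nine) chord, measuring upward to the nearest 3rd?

Cm11 has D as its 9th, and E7#9 (E dominant seventh sharp nine) has G# as its 3rd.
From D to G#: 6 semitones over a fourth = augmented.

augmented fourth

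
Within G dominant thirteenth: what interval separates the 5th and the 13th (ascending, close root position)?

major ninth

G13 is spelled G B D F A E.
5th = D; 13th = E.
From D to E is 14 semitones, exactly the major ninth.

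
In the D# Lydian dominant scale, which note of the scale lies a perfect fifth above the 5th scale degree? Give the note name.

The scale is D# E# F## G## A# B# C#.
The 5th scale degree is A#; a perfect fifth above that is E# — scale degree 2.

E#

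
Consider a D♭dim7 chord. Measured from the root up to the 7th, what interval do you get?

d7

The chord tones of D♭°7 are D♭ F♭ A𝄫 C𝄫.
Root = D♭; 7th = C𝄫.
D♭ up to C𝄫 is 9 semitones, a whole step narrower than a major seventh, so the interval is diminished.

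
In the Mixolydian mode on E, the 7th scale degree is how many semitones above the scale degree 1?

The scale is E F# G# A B C# D.
E up to D is a minor seventh — 10 semitones.

10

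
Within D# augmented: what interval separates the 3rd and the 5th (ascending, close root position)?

major 3rd

Spelling the chord: D#, F##, A##.
So we need the interval from F## up to A##.
From F## to A## is 4 semitones, exactly the major third.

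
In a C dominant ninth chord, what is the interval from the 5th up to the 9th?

Spelling the chord: C E G Bb D.
So we need the interval from G up to D.
G up to D spans 5 letter names and 7 semitones — a perfect fifth.

perfect fifth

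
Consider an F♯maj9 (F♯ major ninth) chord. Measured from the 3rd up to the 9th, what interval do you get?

F♯maj9: F♯–A♯–C♯–E♯–G♯.
The 3rd is A♯ and the 9th is G♯.
7 letter names make it a seventh; at 10 semitones (a half step narrower than major) the quality is minor.

minor seventh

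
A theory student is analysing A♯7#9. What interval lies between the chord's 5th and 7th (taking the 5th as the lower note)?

m3

The chord tones of A♯7#9 are A♯–C𝄪–E♯–G♯–B𝄪.
So we need the interval from E♯ up to G♯.
3 letter names make it a third; at 3 semitones (a half step narrower than major) the quality is minor.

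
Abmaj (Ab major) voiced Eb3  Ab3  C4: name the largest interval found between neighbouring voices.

perfect 4th

Adjacent intervals: Eb3→Ab3 = perfect fourth; Ab3→C4 = major third.
The largest is Eb3 to Ab3, a perfect fourth (5 semitones).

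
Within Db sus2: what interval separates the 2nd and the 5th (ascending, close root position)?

The chord tones of Dbsus2 (Db sus2) are Db-Eb-Ab.
2nd = Eb; 5th = Ab.
From Eb to Ab is 5 semitones, exactly the perfect fourth.

perfect 4th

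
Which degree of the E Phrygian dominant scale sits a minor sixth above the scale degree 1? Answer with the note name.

C

The scale is E F G# A B C D.
The scale degree 1 is E; a minor sixth above that is C — scale degree 6.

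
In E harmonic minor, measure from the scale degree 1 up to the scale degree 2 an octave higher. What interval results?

Spelling E harmonic minor: E F♯ G A B C D♯.
So we need the interval from E up to F♯.
From E to F♯ is 14 semitones, exactly the major ninth.

major ninth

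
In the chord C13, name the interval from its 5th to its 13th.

major ninth

C13 (C dominant thirteenth) is spelled C–E–G–Bb–D–A.
That puts G below A.
G up to A spans 9 letter names and 14 semitones — a major ninth.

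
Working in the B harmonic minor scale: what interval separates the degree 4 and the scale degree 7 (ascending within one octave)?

augmented fourth

The scale runs B C# D E F# G A#.
The degree 4 is E and the 7th degree is A#.
From E to A#: 6 semitones over a fourth = augmented.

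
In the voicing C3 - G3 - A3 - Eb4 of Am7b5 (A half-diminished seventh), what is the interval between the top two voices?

Those voices are A3 and Eb4.
A up to Eb is 6 semitones, a half step narrower than a perfect fifth, so the interval is diminished.

d5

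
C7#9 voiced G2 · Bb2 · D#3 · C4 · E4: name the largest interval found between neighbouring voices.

Adjacent intervals: G2→Bb2 = minor third; Bb2→D#3 = augmented third; D#3→C4 = diminished seventh; C4→E4 = major third.
The largest is D#3 to C4, a diminished seventh (9 semitones).

d7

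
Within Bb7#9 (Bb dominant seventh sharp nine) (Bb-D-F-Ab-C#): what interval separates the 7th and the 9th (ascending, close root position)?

augmented 3rd

The 7th is Ab and the 9th is C#.
Ab up to C# is 5 semitones, a half step wider than a major third, so the interval is augmented.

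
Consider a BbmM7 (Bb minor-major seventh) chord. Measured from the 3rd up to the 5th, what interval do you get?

Spelling the chord: Bb, Db, F, A.
3rd = Db; 5th = F.
Counting 3 letters and 4 half steps from Db gives a major third.

M3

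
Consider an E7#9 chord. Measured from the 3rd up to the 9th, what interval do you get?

major seventh

Spelling the chord: E–G#–B–D–F##.
So we need the interval from G# up to F##.
From G# to F## is 11 semitones, exactly the major seventh.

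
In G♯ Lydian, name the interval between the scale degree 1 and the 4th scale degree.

G♯ lydian: G♯ A♯ B♯ C𝄪 D♯ E♯ F𝄪.
That puts G♯ below C𝄪.
4 letter names make it a fourth; at 6 semitones (a half step wider than perfect) the quality is augmented.

augmented fourth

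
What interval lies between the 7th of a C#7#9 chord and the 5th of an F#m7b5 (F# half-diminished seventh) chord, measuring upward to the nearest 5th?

minor second

C#7#9 has B as its 7th, and F#m7b5 (F# half-diminished seventh) has C as its 5th.
From B to C: 1 semitone over a second = minor.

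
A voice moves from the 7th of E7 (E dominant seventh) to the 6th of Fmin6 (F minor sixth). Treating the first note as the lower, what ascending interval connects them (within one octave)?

perfect 1st

E7 (E dominant seventh) has D as its 7th, and Fmin6 (F minor sixth) has D as its 6th.
Counting 1 letters and 0 half steps from D gives a perfect unison.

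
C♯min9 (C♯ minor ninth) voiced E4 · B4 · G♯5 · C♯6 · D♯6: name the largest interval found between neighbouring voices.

M6

Adjacent intervals: E4→B4 = perfect fifth; B4→G♯5 = major sixth; G♯5→C♯6 = perfect fourth; C♯6→D♯6 = major second.
The largest is B4 to G♯5, a major sixth (9 semitones).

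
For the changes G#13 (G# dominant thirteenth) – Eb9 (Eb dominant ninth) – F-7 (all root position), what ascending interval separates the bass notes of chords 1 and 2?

diminished sixth

The roots are G# and Eb.
6 letter names make it a sixth; at 7 semitones (a whole step narrower than major) the quality is diminished.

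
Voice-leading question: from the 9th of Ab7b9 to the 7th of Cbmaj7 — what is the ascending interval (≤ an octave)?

The 9th of Ab7b9 is Bbb; the 7th of Cbmaj7 is Bb.
Bbb up to Bb is 1 semitone, a half step wider than a perfect unison, so the interval is augmented.

augmented unison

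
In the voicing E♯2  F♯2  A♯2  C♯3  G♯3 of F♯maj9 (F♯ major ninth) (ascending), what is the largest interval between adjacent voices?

perfect fifth

Adjacent intervals: E♯2→F♯2 = minor second; F♯2→A♯2 = major third; A♯2→C♯3 = minor third; C♯3→G♯3 = perfect fifth.
The largest is C♯3 to G♯3, a perfect fifth (7 semitones).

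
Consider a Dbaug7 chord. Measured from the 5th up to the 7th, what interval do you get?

diminished third

The chord tones of Db augmented seventh are Db-F-A-Cb.
That puts A below Cb.
3 letter names make it a third; at 2 semitones (a whole step narrower than major) the quality is diminished.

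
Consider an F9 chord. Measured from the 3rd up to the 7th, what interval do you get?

diminished fifth

The chord tones of F9 are F–A–C–Eb–G.
That puts A below Eb.
5 letter names make it a fifth; at 6 semitones (a half step narrower than perfect) the quality is diminished.
This 3–7 tritone is the characteristic tension at the heart of the dominant sound.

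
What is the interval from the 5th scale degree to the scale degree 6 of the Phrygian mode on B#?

minor second

B# phrygian: B# C# D# E# F## G# A#.
So we need the interval from F## up to G#.
F## up to G# is 1 semitone, a half step narrower than a major second, so the interval is minor.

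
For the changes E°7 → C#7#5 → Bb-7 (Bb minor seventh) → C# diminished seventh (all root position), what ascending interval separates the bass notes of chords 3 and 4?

The roots are Bb and C#.
From Bb to C#: 3 semitones over a second = augmented.

A2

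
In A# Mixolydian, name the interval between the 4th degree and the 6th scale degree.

A# mixolydian: A# B# C## D# E# F## G#.
That puts D# below F##.
From D# to F## is 4 semitones, exactly the major third.

major third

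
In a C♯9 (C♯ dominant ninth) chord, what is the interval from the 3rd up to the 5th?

The chord tones of C♯9 are C♯ E♯ G♯ B D♯.
The 3rd is E♯ and the 5th is G♯.
3 letter names make it a third; at 3 semitones (a half step narrower than major) the quality is minor.

minor third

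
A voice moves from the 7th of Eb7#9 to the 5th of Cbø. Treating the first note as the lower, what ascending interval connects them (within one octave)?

diminished 4th

Eb7#9 has Db as its 7th, and Cbø has Gbb as its 5th.
From Db to Gbb: 4 semitones over a fourth = diminished.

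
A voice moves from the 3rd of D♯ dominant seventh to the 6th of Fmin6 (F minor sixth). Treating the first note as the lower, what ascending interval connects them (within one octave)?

diminished 6th

D♯ dominant seventh has F𝄪 as its 3rd, and Fmin6 (F minor sixth) has D as its 6th.
From F𝄪 to D: 7 semitones over a sixth = diminished.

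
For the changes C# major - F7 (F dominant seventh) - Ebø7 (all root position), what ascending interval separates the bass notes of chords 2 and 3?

The roots are F and Eb.
7 letter names make it a seventh; at 10 semitones (a half step narrower than major) the quality is minor.

minor 7th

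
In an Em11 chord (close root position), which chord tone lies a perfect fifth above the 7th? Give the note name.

The chord tones of E minor eleventh are E, G, B, D, F♯, A.
The 7th is D. A perfect fifth above D is A.
A is the chord's 11th.

A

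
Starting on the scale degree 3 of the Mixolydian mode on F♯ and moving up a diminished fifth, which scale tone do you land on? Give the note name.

The scale is F♯ G♯ A♯ B C♯ D♯ E.
The scale degree 3 is A♯; a diminished fifth above that is E — scale degree 7.

E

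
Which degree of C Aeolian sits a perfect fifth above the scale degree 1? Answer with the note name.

The scale is C D Eb F G Ab Bb.
The scale degree 1 is C; a perfect fifth above that is G — scale degree 5.

G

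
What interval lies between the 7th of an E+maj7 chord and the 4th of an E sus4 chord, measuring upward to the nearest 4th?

E+maj7 has D♯ as its 7th, and E sus4 has A as its 4th.
5 letter names make it a fifth; at 6 semitones (a half step narrower than perfect) the quality is diminished.

diminished 5th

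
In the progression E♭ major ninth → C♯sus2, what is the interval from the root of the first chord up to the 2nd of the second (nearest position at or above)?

E♭ major ninth has E♭ as its root, and C♯sus2 has D♯ as its 2nd.
E♭ up to D♯ is 12 semitones, a half step wider than a major seventh, so the interval is augmented.

augmented seventh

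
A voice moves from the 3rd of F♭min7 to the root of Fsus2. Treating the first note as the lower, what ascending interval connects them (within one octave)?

F♭min7 has A𝄫 as its 3rd, and Fsus2 has F as its root.
A𝄫 up to F is 10 semitones, a half step wider than a major sixth, so the interval is augmented.

A6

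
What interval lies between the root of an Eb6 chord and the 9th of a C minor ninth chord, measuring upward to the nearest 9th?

major 7th

Eb6 has Eb as its root, and C minor ninth has D as its 9th.
Eb up to D spans 7 letter names and 11 semitones — a major seventh.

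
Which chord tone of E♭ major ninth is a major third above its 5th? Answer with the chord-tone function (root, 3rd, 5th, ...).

7th

E♭maj9: E♭, G, B♭, D, F.
The 5th is B♭. A major third above B♭ is D.
D is the chord's 7th.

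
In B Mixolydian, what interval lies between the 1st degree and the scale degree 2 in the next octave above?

major 9th

Spelling B Mixolydian: B C# D# E F# G# A.
The 1st degree is B and the 2nd degree (up an octave) is C#.
B up to C# spans 9 letter names and 14 semitones — a major ninth.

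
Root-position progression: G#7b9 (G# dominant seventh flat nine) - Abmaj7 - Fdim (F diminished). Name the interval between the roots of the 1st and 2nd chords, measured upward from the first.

The roots are G# and Ab.
G# up to Ab is 0 semitones, a whole step narrower than a major second, so the interval is diminished.

diminished second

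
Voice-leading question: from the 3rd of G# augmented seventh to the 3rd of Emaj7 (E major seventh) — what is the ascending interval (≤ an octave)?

minor sixth

The 3rd of G# augmented seventh is B#; the 3rd of Emaj7 (E major seventh) is G#.
6 letter names make it a sixth; at 8 semitones (a half step narrower than major) the quality is minor.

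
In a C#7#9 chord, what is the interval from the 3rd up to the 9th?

The chord tones of C#7#9 (C# dominant seventh sharp nine) are C#-E#-G#-B-D##.
So we need the interval from E# up to D##.
E# up to D## spans 7 letter names and 11 semitones — a major seventh.

major seventh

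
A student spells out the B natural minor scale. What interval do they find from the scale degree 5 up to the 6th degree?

m2

The scale runs B C♯ D E F♯ G A.
The scale degree 5 is F♯ and the 6th scale degree is G.
F♯ up to G is 1 semitone, a half step narrower than a major second, so the interval is minor.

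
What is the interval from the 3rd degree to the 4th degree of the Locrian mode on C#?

M2

The scale runs C# D E F# G A B.
That puts E below F#.
Counting 2 letters and 2 half steps from E gives a major second.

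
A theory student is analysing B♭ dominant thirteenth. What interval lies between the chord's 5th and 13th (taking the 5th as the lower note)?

M9

B♭13 (B♭ dominant thirteenth): B♭ D F A♭ C G.
So we need the interval from F up to G.
F up to G spans 9 letter names and 14 semitones — a major ninth.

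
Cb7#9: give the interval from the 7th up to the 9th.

The chord tones of Cb7#9 are Cb, Eb, Gb, Bbb, D.
The 7th is Bbb and the 9th is D.
Bbb up to D is 5 semitones, a half step wider than a major third, so the interval is augmented.

augmented third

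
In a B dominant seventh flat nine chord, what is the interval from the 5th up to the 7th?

B dominant seventh flat nine is spelled B-D#-F#-A-C.
That puts F# below A.
From F# to A: 3 semitones over a third = minor.

minor third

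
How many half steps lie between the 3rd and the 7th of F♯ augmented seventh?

F♯+7: F♯, A♯, C𝄪, E.
A♯ to E is a diminished fifth: 6 semitones.

6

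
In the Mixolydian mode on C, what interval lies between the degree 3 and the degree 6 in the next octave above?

perfect 11th

Spelling the Mixolydian mode on C: C D E F G A Bb.
That puts E below A.
E up to A spans 11 letter names and 17 semitones — a perfect eleventh.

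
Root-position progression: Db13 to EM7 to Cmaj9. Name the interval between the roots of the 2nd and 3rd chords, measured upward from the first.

minor sixth

The roots are E and C.
6 letter names make it a sixth; at 8 semitones (a half step narrower than major) the quality is minor.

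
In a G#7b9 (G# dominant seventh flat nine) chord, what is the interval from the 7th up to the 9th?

m3

Spelling the chord: G#, B#, D#, F#, A.
So we need the interval from F# up to A.
From F# to A: 3 semitones over a third = minor.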